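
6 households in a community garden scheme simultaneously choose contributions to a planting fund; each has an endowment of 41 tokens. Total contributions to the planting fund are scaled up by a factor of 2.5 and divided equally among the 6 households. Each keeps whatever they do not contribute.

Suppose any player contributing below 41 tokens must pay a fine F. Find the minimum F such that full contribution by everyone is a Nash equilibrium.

23.92 tokens

Given the others contribute fully, the best deviation is to contribute 0 (any partial contribution still incurs the fine and gives up units whose private return 0.4167 is below 1).
Deviating from 41 to 0 saves 41 tokens but forfeits the deviator's share of the drop in the planting fund: 2.5/6 × 41 = 17.08.
So the deviation gain is 41 − 17.08 = 23.92, and the fine must be at least 23.92 tokens to wipe it out.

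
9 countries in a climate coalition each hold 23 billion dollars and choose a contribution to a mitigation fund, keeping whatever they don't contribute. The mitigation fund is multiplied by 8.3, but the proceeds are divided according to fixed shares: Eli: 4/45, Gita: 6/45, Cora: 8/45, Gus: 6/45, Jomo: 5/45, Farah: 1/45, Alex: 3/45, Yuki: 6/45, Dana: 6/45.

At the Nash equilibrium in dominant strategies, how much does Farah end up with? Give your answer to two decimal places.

Each unit j contributes comes back to j as 8.3 × (j's share), so j prefers to contribute only if that share exceeds 1/8.3 = 0.1205; otherwise keeping the unit dominates.
Gita, Cora, Gus, Yuki and Dana clear that bar, contributing 23 each; the remaining 4 contribute 0. Total contributed: 115.
Farah keeps 23 and receives 8.3 × 115 × 1/45 = 21.21 from the mitigation fund, for a payoff of 44.21.

44.21 billion dollars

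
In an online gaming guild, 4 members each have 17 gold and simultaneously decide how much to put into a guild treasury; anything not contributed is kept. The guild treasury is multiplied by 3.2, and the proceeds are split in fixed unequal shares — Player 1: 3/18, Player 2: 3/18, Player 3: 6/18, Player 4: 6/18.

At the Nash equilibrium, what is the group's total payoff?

A player with share s gets back 3.2·s per unit contributed, so full contribution is dominant for anyone with s > 1/3.2 = 0.3125 and zero contribution is dominant for anyone below.
Player 3 and Player 4 clear that bar, contributing 17 each; the remaining 2 contribute 0. Total contributed: 34.
The guild treasury pays out 3.2 × 34 = 108.80 in total (split across the unequal shares, but the aggregate is all that matters for the group sum).
The 2 free-riders keep 17 each, adding 34. Group total = 34 + 108.80 = 142.80.

142.80 gold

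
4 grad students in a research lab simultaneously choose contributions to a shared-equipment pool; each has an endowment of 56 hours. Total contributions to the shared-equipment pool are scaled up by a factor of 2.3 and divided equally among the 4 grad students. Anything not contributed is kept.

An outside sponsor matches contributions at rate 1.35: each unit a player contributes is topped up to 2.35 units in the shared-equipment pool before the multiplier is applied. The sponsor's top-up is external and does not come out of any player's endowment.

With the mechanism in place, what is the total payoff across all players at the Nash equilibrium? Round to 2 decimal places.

1210.72 hours

The effective private return per unit is now 2.3 × 2.35 / 4 = 1.3513 > 1, so every player's dominant strategy flips to full contribution.
So the Nash equilibrium is full contribution by all 4; the group earns 2.3 × 2.35 × 224 = 1210.72.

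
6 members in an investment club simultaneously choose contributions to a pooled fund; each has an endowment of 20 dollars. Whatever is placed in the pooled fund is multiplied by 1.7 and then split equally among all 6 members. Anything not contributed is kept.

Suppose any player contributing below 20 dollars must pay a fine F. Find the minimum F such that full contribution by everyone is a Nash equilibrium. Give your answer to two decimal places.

Given the others contribute fully, the best deviation is to contribute 0 (any partial contribution still incurs the fine and gives up units whose private return 0.2833 is below 1).
Deviating from 20 to 0 saves 20 dollars but forfeits the deviator's share of the drop in the pooled fund: 1.7/6 × 20 = 5.67.
So the deviation gain is 20 − 5.67 = 14.33, and the fine must be at least 14.33 dollars to wipe it out.

14.33 dollars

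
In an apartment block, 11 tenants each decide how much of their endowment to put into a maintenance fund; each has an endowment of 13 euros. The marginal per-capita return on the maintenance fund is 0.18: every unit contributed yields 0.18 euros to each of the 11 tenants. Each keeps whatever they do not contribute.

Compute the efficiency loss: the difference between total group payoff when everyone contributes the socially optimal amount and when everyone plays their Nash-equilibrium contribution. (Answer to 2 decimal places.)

140.14 euros

The private return per contributed unit is 0.18 < 1, so contributing 0 is dominant for every player. At the Nash equilibrium everyone keeps their 13, and the group total is 11 × 13 = 143.
Each contributed unit returns 1.980 to the group as a whole (0.18 to each of 11 players), which exceeds 1, so the social optimum is full contribution: group total = 1.980 × 143 = 283.14.
Efficiency loss = 283.14 − 143 = 140.14.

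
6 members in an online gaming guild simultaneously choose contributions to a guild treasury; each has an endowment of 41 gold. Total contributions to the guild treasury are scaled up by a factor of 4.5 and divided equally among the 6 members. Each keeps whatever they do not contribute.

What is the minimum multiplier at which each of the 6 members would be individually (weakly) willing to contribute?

6

A contributed unit returns (multiplier)/6 to its contributor.
This reaches 1 exactly when the multiplier is 6.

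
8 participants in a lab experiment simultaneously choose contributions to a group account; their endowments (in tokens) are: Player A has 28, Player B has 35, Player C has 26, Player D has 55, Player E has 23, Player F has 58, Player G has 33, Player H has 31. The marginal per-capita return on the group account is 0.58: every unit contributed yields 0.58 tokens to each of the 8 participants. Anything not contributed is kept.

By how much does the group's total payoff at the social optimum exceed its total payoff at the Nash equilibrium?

1051.96 tokens

The private return per contributed unit is 0.58 < 1 for everyone, so the Nash equilibrium is zero contribution and the group total is Σ E_j = 28 + 35 + 26 + 55 + 23 + 58 + 33 + 31 = 289.
Each contributed unit returns 4.640 to the group, so the social optimum is full contribution by everyone: group total = 4.640 × 289 = 1340.96.
Efficiency loss = (4.640 − 1) × 289 = 1051.96.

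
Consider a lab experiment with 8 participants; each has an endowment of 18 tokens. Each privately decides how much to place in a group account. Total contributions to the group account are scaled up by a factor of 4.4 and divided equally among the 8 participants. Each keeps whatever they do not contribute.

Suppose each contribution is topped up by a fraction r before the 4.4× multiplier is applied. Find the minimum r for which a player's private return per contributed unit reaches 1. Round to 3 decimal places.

0.818

With matching at rate r, one contributed unit becomes (1 + r) in the group account and returns 4.4 × (1 + r) / 8 to the contributor.
Setting this equal to 1: 1 + r = 8/4.4 = 1.8182.
So the minimum matching rate is r = 1.8182 − 1 = 0.818.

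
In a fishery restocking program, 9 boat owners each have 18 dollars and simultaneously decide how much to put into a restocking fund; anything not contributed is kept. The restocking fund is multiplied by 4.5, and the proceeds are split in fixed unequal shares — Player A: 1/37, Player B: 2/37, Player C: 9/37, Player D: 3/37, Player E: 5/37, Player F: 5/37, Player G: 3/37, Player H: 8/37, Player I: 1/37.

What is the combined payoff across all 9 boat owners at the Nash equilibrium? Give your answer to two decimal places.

For player j, contributing a unit is worthwhile iff 4.5 × (j's share) ≥ 1, i.e. iff j's share is at least 0.2222.
The only share above 0.2222 is Player C's 9/37, contributing 18; the remaining 8 contribute 0. Total contributed: 18.
The restocking fund pays out 4.5 × 18 = 81.00 in total (split across the unequal shares, but the aggregate is all that matters for the group sum).
The 8 free-riders keep 18 each, adding 144. Group total = 144 + 81.00 = 225.00.

225.00 dollars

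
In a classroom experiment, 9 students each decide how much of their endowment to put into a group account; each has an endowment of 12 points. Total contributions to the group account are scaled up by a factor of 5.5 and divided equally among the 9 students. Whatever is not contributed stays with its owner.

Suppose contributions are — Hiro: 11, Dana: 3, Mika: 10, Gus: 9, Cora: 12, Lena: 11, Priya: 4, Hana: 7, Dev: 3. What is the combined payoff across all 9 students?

423.00 points

Total contributed: 11 + 3 + 10 + 9 + 12 + 11 + 4 + 7 + 3 = 70; total kept: 9 × 12 − 70 = 38.
The group account pays out 5.5 × 70 = 385.00 in aggregate.
Group total = 38 + 385.00 = 423.00.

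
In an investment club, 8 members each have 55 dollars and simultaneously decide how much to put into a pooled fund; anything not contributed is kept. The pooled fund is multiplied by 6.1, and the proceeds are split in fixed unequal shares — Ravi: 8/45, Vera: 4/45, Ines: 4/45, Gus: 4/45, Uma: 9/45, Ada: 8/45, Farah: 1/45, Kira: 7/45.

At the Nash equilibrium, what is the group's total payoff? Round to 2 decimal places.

Each unit j contributes comes back to j as 6.1 × (j's share), so j prefers to contribute only if that share exceeds 1/6.1 = 0.1639; otherwise keeping the unit dominates.
Ravi, Uma and Ada are above the threshold, contributing 55 each; the remaining 5 contribute 0. Total contributed: 165.
The pooled fund pays out 6.1 × 165 = 1006.50 in total (split across the unequal shares, but the aggregate is all that matters for the group sum).
The 5 free-riders keep 55 each, adding 275. Group total = 275 + 1006.50 = 1281.50.

1281.50 dollars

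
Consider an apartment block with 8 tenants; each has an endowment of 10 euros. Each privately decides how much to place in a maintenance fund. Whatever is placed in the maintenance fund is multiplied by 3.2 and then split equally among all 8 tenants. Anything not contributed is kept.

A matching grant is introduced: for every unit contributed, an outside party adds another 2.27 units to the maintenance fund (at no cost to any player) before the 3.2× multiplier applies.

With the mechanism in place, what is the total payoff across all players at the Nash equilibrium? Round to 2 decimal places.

With the mechanism, a contributed unit returns 3.2 × 3.27 / 8 = 1.3080 per unit of net cost to the contributor — now above 1 — so contributing fully is weakly dominant for every player.
So the Nash equilibrium is full contribution by all 8; the group earns 3.2 × 3.27 × 80 = 837.12.

837.12 euros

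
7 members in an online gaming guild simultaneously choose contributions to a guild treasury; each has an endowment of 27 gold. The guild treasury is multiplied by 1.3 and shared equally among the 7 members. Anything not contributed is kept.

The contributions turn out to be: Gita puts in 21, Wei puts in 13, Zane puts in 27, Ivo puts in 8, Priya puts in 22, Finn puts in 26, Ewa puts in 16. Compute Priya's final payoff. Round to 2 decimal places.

Total contributed: 21 + 13 + 27 + 8 + 22 + 26 + 16 = 133.
Each receives 1.3 × 133 / 7 = 24.70 from the guild treasury.
Priya keeps 27 − 22 = 5, so Priya's payoff is 5 + 24.70 = 29.70.

29.70 gold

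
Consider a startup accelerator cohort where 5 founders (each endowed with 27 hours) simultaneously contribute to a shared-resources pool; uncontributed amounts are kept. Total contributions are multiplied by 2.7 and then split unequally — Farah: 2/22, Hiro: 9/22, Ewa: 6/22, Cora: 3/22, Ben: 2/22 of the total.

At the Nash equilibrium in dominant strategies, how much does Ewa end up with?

For player j, contributing a unit is worthwhile iff 2.7 × (j's share) ≥ 1, i.e. iff j's share is at least 0.3704.
Hiro alone (share 9/22) is above the threshold, contributing 27; the remaining 4 contribute 0. Total contributed: 27.
Ewa keeps 27 and receives 2.7 × 27 × 6/22 = 19.88 from the shared-resources pool, for a payoff of 46.88.

46.88 hours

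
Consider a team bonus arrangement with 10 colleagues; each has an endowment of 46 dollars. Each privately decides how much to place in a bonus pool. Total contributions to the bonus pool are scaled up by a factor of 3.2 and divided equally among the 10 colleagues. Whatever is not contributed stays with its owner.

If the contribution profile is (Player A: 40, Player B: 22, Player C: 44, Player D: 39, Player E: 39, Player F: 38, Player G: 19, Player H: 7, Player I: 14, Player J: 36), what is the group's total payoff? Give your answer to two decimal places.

1115.60 dollars

Total contributed: 40 + 22 + 44 + 39 + 39 + 38 + 19 + 7 + 14 + 36 = 298; total kept: 10 × 46 − 298 = 162.
The bonus pool pays out 3.2 × 298 = 953.60 in aggregate.
Group total = 162 + 953.60 = 1115.60.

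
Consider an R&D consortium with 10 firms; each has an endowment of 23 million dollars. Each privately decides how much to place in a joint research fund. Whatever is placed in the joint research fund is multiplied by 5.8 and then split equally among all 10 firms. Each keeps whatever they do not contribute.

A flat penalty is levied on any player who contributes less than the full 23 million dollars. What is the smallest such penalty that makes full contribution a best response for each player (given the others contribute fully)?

9.66 million dollars

Given the others contribute fully, the best deviation is to contribute 0 (any partial contribution still incurs the fine and gives up units whose private return 0.5800 is below 1).
Deviating from 23 to 0 saves 23 million dollars but forfeits the deviator's share of the drop in the joint research fund: 5.8/10 × 23 = 13.34.
So the deviation gain is 23 − 13.34 = 9.66, and the fine must be at least 9.66 million dollars to wipe it out.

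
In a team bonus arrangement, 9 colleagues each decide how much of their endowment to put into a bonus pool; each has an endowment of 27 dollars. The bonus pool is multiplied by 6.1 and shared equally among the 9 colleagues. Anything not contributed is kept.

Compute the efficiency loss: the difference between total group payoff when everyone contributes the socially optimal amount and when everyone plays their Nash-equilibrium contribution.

Each contributed unit returns 6.1/9 = 0.6778 to its contributor — below 1 — so contributing 0 is dominant for every player. At the Nash equilibrium everyone keeps their 27, and the group total is 9 × 27 = 243.
Each contributed unit returns 6.100 to the group as a whole (0.6778 to each of 9 players), which exceeds 1, so the social optimum is full contribution: group total = 6.100 × 243 = 1482.30.
Efficiency loss = 1482.30 − 243 = 1239.30.

1239.30 dollars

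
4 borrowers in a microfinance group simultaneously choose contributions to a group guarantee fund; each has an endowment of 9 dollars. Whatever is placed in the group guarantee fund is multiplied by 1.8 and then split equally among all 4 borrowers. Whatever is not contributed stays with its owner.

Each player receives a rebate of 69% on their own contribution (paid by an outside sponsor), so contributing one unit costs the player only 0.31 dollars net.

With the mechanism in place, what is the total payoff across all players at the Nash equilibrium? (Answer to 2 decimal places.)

89.64 dollars

The effective private return per unit is now (1.8/4) / 0.31 = 1.4516 > 1, so every player's dominant strategy flips to full contribution.
At the Nash equilibrium everyone contributes 9. Group total payoff = 4 × (9 × 0.69 + 1.8 × 9) = 89.64.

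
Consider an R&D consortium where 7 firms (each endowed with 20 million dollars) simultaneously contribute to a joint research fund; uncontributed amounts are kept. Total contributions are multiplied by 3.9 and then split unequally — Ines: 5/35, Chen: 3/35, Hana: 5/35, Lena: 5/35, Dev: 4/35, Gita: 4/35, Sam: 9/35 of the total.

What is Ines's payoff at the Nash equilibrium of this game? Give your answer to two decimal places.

For player j, contributing a unit is worthwhile iff 3.9 × (j's share) ≥ 1, i.e. iff j's share is at least 0.2564.
Sam alone (share 9/35) is above the threshold, contributing 20; the remaining 6 contribute 0. Total contributed: 20.
Ines keeps 20 and receives 3.9 × 20 × 5/35 = 11.14 from the joint research fund, for a payoff of 31.14.

31.14 million dollars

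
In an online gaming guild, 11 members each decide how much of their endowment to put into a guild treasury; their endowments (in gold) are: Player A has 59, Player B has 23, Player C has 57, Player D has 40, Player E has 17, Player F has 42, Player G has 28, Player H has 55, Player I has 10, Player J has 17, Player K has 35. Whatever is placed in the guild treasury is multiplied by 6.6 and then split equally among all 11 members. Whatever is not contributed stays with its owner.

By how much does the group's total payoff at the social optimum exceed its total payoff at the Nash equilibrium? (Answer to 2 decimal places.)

2144.80 gold

The private return per contributed unit is 6.6/11 = 0.6000 < 1 for every player regardless of endowment, so the Nash equilibrium is zero contribution and the group total is Σ E_j = 59 + 23 + 57 + 40 + 17 + 42 + 28 + 55 + 10 + 17 + 35 = 383.
Each contributed unit returns 6.600 to the group, so the social optimum is full contribution by everyone: group total = 6.600 × 383 = 2527.80.
Efficiency loss = (6.600 − 1) × 383 = 2144.80.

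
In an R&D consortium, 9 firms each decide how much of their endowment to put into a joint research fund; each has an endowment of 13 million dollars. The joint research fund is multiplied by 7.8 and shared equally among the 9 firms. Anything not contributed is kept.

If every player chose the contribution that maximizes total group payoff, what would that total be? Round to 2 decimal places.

912.60 million dollars

Each contributed unit returns 7.800 to the group as a whole (0.8667 to each of 9 players), which exceeds 1, so the social optimum is full contribution: group total = 7.800 × 117 = 912.60.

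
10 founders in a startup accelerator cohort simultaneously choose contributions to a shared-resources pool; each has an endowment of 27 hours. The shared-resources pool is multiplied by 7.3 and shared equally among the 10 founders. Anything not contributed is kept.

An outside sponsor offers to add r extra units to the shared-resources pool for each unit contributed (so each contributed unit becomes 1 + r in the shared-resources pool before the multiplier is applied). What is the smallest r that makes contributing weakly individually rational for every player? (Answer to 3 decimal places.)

0.370

With matching at rate r, one contributed unit becomes (1 + r) in the shared-resources pool and returns 7.3 × (1 + r) / 10 to the contributor.
Setting this equal to 1: 1 + r = 10/7.3 = 1.3699.
So the minimum matching rate is r = 1.3699 − 1 = 0.370.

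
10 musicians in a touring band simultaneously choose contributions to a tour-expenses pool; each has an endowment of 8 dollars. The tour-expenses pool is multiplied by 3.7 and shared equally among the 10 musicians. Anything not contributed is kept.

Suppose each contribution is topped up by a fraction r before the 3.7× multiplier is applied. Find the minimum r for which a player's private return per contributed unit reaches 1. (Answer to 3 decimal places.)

1.703

With matching at rate r, one contributed unit becomes (1 + r) in the tour-expenses pool and returns 3.7 × (1 + r) / 10 to the contributor.
Setting this equal to 1: 1 + r = 10/3.7 = 2.7027.
So the minimum matching rate is r = 2.7027 − 1 = 1.703.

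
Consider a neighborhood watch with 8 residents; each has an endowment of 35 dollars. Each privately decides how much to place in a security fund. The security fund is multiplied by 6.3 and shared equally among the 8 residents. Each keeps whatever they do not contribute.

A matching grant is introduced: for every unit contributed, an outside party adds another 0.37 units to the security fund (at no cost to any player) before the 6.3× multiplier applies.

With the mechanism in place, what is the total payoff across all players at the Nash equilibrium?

2416.68 dollars

With the mechanism, a contributed unit returns 6.3 × 1.37 / 8 = 1.0789 per unit of net cost to the contributor — now above 1 — so contributing fully is weakly dominant for every player.
At the Nash equilibrium everyone contributes 35. Group total payoff = 6.3 × 1.37 × 280 = 2416.68.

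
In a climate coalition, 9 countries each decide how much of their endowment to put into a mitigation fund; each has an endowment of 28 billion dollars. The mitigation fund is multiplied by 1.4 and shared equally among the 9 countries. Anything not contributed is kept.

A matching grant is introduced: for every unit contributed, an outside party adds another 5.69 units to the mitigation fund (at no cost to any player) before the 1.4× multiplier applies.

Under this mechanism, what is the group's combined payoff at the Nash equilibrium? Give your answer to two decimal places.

2360.23 billion dollars

The effective private return per unit is now 1.4 × 6.69 / 9 = 1.0407 > 1, so every player's dominant strategy flips to full contribution.
At the Nash equilibrium everyone contributes 28. Group total payoff = 1.4 × 6.69 × 252 = 2360.23.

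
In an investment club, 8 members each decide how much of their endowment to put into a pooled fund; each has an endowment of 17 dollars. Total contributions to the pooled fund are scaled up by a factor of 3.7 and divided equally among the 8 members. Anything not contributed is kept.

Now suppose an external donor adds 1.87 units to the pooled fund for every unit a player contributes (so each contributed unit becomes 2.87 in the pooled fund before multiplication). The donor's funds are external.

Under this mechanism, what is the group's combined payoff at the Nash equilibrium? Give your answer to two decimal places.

With the mechanism, a contributed unit returns 3.7 × 2.87 / 8 = 1.3274 per unit of net cost to the contributor — now above 1 — so contributing fully is weakly dominant for every player.
At the Nash equilibrium everyone contributes 17. Group total payoff = 3.7 × 2.87 × 136 = 1444.18.

1444.18 dollars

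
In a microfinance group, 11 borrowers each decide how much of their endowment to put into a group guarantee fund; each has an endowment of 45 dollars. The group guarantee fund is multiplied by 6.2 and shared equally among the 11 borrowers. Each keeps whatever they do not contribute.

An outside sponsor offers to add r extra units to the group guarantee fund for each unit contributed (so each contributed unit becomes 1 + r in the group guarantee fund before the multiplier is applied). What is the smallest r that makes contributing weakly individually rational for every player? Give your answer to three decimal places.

0.774

With matching at rate r, one contributed unit becomes (1 + r) in the group guarantee fund and returns 6.2 × (1 + r) / 11 to the contributor.
Setting this equal to 1: 1 + r = 11/6.2 = 1.7742.
So the minimum matching rate is r = 1.7742 − 1 = 0.774.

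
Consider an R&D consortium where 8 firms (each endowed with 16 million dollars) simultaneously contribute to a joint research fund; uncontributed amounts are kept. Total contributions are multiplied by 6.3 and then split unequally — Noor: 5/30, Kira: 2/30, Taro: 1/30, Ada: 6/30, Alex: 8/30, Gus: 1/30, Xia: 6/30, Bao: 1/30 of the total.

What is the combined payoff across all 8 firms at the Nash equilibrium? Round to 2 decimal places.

467.20 million dollars

For player j, contributing a unit is worthwhile iff 6.3 × (j's share) ≥ 1, i.e. iff j's share is at least 0.1587.
Noor, Ada, Alex and Xia clear that bar, contributing 16 each; the remaining 4 contribute 0. Total contributed: 64.
The joint research fund pays out 6.3 × 64 = 403.20 in total (split across the unequal shares, but the aggregate is all that matters for the group sum).
The 4 free-riders keep 16 each, adding 64. Group total = 64 + 403.20 = 467.20.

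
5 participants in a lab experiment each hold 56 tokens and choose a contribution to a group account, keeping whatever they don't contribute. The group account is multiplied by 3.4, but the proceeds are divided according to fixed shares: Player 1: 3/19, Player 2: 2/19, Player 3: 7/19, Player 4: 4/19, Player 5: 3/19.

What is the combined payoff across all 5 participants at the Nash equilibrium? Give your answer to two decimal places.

Player j's private return per contributed unit is 3.4 × (j's share). Contributing is weakly dominant for j when that share is at least 1/3.4 = 0.2941, and contributing 0 is dominant otherwise.
The only share above 0.2941 is Player 3's 7/19, contributing 56; the remaining 4 contribute 0. Total contributed: 56.
The group account pays out 3.4 × 56 = 190.40 in total (split across the unequal shares, but the aggregate is all that matters for the group sum).
The 4 free-riders keep 56 each, adding 224. Group total = 224 + 190.40 = 414.40.

414.40 tokens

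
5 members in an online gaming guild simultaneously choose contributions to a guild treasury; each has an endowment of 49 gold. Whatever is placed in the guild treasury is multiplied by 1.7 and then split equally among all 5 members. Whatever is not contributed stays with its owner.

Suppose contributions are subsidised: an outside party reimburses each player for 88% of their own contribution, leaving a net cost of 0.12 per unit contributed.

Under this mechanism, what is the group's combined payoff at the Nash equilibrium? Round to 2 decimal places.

632.10 gold

Under the mechanism each unit contributed yields (1.7/5) / 0.12 = 2.8333 back to its contributor per unit of net cost, which exceeds 1, making full contribution the dominant choice for everyone.
So the Nash equilibrium is full contribution by all 5; the group earns 5 × (49 × 0.88 + 1.7 × 49) = 632.10.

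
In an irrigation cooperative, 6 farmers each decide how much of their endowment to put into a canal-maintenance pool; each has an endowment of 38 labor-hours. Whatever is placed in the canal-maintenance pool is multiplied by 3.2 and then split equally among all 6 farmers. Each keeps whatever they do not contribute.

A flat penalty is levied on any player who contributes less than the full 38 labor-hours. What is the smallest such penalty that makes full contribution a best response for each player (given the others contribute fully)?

17.73 labor-hours

Given the others contribute fully, the best deviation is to contribute 0 (any partial contribution still incurs the fine and gives up units whose private return 0.5333 is below 1).
Deviating from 38 to 0 saves 38 labor-hours but forfeits the deviator's share of the drop in the canal-maintenance pool: 3.2/6 × 38 = 20.27.
So the deviation gain is 38 − 20.27 = 17.73, and the fine must be at least 17.73 labor-hours to wipe it out.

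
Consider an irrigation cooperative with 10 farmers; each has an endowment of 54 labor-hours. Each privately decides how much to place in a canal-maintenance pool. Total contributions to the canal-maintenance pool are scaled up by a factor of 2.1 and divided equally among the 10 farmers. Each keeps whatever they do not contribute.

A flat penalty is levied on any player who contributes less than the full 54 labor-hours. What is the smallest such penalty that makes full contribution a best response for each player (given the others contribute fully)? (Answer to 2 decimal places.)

42.66 labor-hours

Given the others contribute fully, the best deviation is to contribute 0 (any partial contribution still incurs the fine and gives up units whose private return 0.2100 is below 1).
Deviating from 54 to 0 saves 54 labor-hours but forfeits the deviator's share of the drop in the canal-maintenance pool: 2.1/10 × 54 = 11.34.
So the deviation gain is 54 − 11.34 = 42.66, and the fine must be at least 42.66 labor-hours to wipe it out.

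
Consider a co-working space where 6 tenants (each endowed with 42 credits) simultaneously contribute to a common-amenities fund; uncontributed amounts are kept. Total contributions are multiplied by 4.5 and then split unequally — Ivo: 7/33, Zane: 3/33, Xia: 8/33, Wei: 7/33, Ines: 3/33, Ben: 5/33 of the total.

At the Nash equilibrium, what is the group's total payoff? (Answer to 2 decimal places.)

399.00 credits

A player with share s gets back 4.5·s per unit contributed, so full contribution is dominant for anyone with s > 1/4.5 = 0.2222 and zero contribution is dominant for anyone below.
Xia alone (share 8/33) is above the threshold, contributing 42; the remaining 5 contribute 0. Total contributed: 42.
The common-amenities fund pays out 4.5 × 42 = 189.00 in total (split across the unequal shares, but the aggregate is all that matters for the group sum).
The 5 free-riders keep 42 each, adding 210. Group total = 210 + 189.00 = 399.00.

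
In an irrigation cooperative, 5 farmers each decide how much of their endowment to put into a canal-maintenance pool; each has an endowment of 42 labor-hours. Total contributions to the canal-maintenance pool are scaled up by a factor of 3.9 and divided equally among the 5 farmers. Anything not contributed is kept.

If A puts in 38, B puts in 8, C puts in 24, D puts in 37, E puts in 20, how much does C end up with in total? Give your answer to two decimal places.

Total contributed: 38 + 8 + 24 + 37 + 20 = 127.
Each receives 3.9 × 127 / 5 = 99.06 from the canal-maintenance pool.
C keeps 42 − 24 = 18, so C's payoff is 18 + 99.06 = 117.06.

117.06 labor-hours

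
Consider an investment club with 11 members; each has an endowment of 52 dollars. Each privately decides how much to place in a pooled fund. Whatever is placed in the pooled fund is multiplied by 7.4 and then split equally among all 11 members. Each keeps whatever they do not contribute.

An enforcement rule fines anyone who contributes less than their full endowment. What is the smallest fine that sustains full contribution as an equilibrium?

Given the others contribute fully, the best deviation is to contribute 0 (any partial contribution still incurs the fine and gives up units whose private return 0.6727 is below 1).
Deviating from 52 to 0 saves 52 dollars but forfeits the deviator's share of the drop in the pooled fund: 7.4/11 × 52 = 34.98.
So the deviation gain is 52 − 34.98 = 17.02, and the fine must be at least 17.02 dollars to wipe it out.

17.02 dollars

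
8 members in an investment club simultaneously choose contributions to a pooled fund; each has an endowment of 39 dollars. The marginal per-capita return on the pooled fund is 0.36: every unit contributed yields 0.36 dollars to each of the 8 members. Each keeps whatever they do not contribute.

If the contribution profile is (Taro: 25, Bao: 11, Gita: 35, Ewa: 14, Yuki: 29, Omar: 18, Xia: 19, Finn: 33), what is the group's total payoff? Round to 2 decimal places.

657.92 dollars

Total contributed: 25 + 11 + 35 + 14 + 29 + 18 + 19 + 33 = 184; total kept: 8 × 39 − 184 = 128.
The pooled fund pays out 0.36 × 8 × 184 = 529.92 in aggregate.
Group total = 128 + 529.92 = 657.92.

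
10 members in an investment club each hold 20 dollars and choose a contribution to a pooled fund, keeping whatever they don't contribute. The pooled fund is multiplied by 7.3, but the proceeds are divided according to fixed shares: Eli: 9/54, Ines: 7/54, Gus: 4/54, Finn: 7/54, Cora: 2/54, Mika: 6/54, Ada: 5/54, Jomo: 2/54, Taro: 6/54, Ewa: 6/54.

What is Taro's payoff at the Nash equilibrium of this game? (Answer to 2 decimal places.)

36.22 dollars

Player j's private return per contributed unit is 7.3 × (j's share). Contributing is weakly dominant for j when that share is at least 1/7.3 = 0.1370, and contributing 0 is dominant otherwise.
The only share above 0.1370 is Eli's 9/54, contributing 20; the remaining 9 contribute 0. Total contributed: 20.
Taro keeps 20 and receives 7.3 × 20 × 6/54 = 16.22 from the pooled fund, for a payoff of 36.22.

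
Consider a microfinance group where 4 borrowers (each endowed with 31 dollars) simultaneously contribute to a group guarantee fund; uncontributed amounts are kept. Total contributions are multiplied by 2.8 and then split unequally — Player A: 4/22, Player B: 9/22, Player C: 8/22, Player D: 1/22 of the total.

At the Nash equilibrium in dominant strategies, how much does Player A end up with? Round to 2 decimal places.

Each unit j contributes comes back to j as 2.8 × (j's share), so j prefers to contribute only if that share exceeds 1/2.8 = 0.3571; otherwise keeping the unit dominates.
Player B and Player C are above the threshold, contributing 31 each; the remaining 2 contribute 0. Total contributed: 62.
Player A keeps 31 and receives 2.8 × 62 × 4/22 = 31.56 from the group guarantee fund, for a payoff of 62.56.

62.56 dollars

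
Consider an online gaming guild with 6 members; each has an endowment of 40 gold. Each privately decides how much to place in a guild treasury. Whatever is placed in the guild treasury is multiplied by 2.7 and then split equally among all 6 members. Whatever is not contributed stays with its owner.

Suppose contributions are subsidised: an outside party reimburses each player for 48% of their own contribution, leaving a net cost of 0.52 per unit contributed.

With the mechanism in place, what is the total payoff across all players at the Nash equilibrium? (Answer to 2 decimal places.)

240.00 gold

The effective private return is (2.7/6) / 0.52 = 0.8654, which is still under 1, so the mechanism doesn't change anyone's dominant strategy: zero contribution.
Everyone keeps their endowment and the group total is 6 × 40 = 240.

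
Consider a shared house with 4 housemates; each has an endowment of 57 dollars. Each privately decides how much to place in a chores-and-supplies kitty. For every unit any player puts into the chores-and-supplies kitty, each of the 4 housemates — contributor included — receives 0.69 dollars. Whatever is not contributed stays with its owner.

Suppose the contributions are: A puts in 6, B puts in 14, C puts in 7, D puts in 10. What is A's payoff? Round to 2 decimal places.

76.53 dollars

Total contributed: 6 + 14 + 7 + 10 = 37.
Each receives 0.69 × 37 = 25.53 from the chores-and-supplies kitty.
A keeps 57 − 6 = 51, so A's payoff is 51 + 25.53 = 76.53.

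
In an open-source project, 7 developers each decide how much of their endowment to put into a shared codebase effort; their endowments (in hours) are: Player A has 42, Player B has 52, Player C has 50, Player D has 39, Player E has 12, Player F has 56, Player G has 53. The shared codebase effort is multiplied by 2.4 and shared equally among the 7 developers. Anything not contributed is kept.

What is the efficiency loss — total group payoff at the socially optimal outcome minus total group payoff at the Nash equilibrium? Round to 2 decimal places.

The private return per contributed unit is 2.4/7 = 0.3429 < 1 for every player regardless of endowment, so the Nash equilibrium is zero contribution and the group total is Σ E_j = 42 + 52 + 50 + 39 + 12 + 56 + 53 = 304.
Each contributed unit returns 2.400 to the group, so the social optimum is full contribution by everyone: group total = 2.400 × 304 = 729.60.
Efficiency loss = (2.400 − 1) × 304 = 425.60.

425.60 hours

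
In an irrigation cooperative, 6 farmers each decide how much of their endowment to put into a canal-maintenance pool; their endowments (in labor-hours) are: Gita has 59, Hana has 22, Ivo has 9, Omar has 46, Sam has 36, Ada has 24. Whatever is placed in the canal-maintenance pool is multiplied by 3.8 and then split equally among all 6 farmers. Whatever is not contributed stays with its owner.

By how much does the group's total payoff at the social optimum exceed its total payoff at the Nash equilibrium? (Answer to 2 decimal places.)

The private return per contributed unit is 3.8/6 = 0.6333 < 1 for every player regardless of endowment, so the Nash equilibrium is zero contribution and the group total is Σ E_j = 59 + 22 + 9 + 46 + 36 + 24 = 196.
Each contributed unit returns 3.800 to the group, so the social optimum is full contribution by everyone: group total = 3.800 × 196 = 744.80.
Efficiency loss = (3.800 − 1) × 196 = 548.80.

548.80 labor-hours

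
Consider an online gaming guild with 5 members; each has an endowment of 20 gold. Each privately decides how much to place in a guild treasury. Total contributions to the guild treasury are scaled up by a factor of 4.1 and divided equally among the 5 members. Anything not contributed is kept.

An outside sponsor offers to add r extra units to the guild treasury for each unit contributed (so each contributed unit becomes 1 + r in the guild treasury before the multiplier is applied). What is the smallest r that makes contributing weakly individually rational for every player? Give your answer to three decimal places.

0.220

With matching at rate r, one contributed unit becomes (1 + r) in the guild treasury and returns 4.1 × (1 + r) / 5 to the contributor.
Setting this equal to 1: 1 + r = 5/4.1 = 1.2195.
So the minimum matching rate is r = 1.2195 − 1 = 0.220.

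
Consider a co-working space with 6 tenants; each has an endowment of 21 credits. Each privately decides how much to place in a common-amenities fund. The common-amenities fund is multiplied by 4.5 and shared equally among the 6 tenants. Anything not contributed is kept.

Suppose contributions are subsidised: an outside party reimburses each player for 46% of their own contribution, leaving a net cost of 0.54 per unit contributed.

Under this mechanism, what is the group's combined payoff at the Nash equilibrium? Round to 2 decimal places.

Under the mechanism each unit contributed yields (4.5/6) / 0.54 = 1.3889 back to its contributor per unit of net cost, which exceeds 1, making full contribution the dominant choice for everyone.
So the Nash equilibrium is full contribution by all 6; the group earns 6 × (21 × 0.46 + 4.5 × 21) = 624.96.

624.96 credits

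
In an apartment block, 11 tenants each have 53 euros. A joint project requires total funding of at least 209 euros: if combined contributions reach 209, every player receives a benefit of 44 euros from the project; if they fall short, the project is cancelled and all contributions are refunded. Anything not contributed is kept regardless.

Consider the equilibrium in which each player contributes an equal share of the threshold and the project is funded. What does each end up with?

78 euros

Equal share of the threshold: 209/11 = 19.
At this profile no one gains by cutting their contribution: any cut drops the total below 209, the project is cancelled, contributions are refunded, and the deviator ends with 53, which is less than 53 − 19 + 44 = 78. Contributing more than 19 just wastes the excess. So contributing exactly 19 is a best response.
Each player's payoff: 53 − 19 + 44 = 78.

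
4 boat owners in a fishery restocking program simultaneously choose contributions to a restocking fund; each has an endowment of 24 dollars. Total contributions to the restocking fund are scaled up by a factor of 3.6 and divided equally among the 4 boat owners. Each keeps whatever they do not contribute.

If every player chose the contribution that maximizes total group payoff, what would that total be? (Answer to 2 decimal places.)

Each contributed unit returns 3.600 to the group as a whole (0.9000 to each of 4 players), which exceeds 1, so the social optimum is full contribution: group total = 3.600 × 96 = 345.60.

345.60 dollars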